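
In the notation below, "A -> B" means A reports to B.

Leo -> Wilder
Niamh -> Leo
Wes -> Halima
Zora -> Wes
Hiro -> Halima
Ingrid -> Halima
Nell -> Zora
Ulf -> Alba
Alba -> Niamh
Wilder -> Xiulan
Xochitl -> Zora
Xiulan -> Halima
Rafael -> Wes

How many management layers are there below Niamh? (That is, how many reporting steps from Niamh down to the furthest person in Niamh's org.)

The longest chain under Niamh runs Niamh → Alba → Ulf, which is 2 levels below Niamh.

2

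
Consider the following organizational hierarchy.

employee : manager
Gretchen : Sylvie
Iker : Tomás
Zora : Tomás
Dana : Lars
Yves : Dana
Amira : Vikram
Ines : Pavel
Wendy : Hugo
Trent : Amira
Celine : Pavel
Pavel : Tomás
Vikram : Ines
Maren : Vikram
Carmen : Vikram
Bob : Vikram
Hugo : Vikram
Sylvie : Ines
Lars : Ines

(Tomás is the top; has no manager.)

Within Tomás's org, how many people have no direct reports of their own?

The people in Tomás's organization with no one reporting to them are Zora, Iker, Celine, Gretchen, Yves, Wendy, Carmen, Bob, Maren, Trent. That is 10.

10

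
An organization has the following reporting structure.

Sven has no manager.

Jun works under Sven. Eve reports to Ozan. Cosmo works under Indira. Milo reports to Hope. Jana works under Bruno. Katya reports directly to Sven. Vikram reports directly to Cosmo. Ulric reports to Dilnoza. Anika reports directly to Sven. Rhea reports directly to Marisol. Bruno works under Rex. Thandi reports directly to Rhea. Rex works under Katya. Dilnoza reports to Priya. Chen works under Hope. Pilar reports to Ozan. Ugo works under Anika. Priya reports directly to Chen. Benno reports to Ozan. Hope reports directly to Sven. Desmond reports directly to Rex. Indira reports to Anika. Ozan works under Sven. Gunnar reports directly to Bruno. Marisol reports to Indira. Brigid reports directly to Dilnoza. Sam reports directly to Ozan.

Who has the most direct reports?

Sven

Direct-report counts: Sven has 5; Ozan has 4; Katya has 1; Rex has 2; Bruno has 2; Anika has 2; Indira has 2; Marisol has 1; Rhea has 1; Cosmo has 1; Hope has 2; Chen has 1; Priya has 1; Dilnoza has 2. The largest is 5, held by Sven.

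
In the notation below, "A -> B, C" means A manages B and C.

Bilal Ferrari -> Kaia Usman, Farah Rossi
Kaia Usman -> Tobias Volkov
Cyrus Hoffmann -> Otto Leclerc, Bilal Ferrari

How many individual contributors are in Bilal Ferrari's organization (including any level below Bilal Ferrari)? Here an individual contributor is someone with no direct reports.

2

The people in Bilal Ferrari's organization with no one reporting to them are Farah Rossi, Tobias Volkov. That is 2.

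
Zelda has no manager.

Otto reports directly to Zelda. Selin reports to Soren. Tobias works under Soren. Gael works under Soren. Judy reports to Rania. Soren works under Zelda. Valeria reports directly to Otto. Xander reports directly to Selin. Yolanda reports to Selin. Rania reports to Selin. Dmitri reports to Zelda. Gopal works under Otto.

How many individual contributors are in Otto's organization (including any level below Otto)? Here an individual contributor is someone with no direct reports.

The people in Otto's organization with no one reporting to them are Valeria, Gopal. That is 2.

2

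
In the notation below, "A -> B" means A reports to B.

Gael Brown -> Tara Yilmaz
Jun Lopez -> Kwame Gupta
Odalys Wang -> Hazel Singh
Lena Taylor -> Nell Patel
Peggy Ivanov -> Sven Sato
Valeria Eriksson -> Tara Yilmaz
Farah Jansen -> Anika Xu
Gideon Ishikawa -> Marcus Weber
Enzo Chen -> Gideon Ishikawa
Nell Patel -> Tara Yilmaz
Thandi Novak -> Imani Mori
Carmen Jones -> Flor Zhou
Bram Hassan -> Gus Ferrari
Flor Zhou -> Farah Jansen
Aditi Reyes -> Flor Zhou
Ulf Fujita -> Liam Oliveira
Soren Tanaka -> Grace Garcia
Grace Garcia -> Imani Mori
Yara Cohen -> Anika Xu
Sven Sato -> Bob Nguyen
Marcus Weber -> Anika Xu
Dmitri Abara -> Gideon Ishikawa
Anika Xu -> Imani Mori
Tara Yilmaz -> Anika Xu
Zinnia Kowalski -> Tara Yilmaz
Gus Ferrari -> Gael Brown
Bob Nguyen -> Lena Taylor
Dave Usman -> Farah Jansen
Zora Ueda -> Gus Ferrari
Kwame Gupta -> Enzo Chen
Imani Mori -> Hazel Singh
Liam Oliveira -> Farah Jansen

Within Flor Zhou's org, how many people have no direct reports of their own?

2

The people in Flor Zhou's organization with no one reporting to them are Aditi Reyes, Carmen Jones. That is 2.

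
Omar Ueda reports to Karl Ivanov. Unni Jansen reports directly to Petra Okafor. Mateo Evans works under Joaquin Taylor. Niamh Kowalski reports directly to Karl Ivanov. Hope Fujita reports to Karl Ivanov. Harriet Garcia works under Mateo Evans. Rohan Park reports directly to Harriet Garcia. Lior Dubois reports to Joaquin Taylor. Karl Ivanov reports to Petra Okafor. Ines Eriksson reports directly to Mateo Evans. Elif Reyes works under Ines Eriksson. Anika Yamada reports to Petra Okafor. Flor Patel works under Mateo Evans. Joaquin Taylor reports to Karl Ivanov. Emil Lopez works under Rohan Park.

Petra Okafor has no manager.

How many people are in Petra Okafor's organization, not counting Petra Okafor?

15

Petra Okafor directly manages Karl Ivanov, Unni Jansen, Anika Yamada. Under Karl Ivanov: Omar Ueda, Hope Fujita, Niamh Kowalski, Joaquin Taylor, Lior Dubois, Mateo Evans, Flor Patel, Harriet Garcia, Rohan Park, Emil Lopez, Ines Eriksson, Elif Reyes (12). Unni Jansen has no reports. Anika Yamada has no reports. So Petra Okafor's organization is 3 direct reports plus everyone under them: 13 + 1 + 1 = 15.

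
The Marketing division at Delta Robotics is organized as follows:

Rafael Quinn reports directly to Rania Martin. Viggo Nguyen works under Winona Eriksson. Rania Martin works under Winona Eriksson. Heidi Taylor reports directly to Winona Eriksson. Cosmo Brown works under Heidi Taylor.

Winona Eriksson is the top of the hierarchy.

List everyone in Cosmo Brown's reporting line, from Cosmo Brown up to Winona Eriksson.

Cosmo Brown reports to Heidi Taylor. Heidi Taylor reports to Winona Eriksson. Winona Eriksson is at the top.

Cosmo Brown -> Heidi Taylor -> Winona Eriksson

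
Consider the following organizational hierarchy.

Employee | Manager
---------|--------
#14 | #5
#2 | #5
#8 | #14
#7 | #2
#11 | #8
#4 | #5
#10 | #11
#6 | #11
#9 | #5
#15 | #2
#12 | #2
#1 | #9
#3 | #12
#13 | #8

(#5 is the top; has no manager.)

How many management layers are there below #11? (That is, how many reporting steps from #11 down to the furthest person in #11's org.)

The longest chain under #11 runs #11 → #6, which is 1 level below #11.

1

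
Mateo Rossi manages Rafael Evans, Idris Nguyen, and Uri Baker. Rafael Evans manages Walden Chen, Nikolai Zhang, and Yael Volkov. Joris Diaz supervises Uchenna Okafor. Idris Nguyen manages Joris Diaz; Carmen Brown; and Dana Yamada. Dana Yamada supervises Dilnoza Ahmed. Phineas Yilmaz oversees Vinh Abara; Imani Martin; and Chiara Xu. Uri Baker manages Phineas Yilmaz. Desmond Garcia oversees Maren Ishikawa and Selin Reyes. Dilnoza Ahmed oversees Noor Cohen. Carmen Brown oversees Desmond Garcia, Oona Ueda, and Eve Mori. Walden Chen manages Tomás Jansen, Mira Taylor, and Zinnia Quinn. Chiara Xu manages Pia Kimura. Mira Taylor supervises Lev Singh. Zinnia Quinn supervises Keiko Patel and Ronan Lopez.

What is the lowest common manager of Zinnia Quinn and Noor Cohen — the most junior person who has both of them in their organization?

Mateo Rossi

Zinnia Quinn's chain of managers is Walden Chen, Rafael Evans, Mateo Rossi. Noor Cohen's chain of managers is Dilnoza Ahmed, Dana Yamada, Idris Nguyen, Mateo Rossi. The first manager that appears in both chains is Mateo Rossi.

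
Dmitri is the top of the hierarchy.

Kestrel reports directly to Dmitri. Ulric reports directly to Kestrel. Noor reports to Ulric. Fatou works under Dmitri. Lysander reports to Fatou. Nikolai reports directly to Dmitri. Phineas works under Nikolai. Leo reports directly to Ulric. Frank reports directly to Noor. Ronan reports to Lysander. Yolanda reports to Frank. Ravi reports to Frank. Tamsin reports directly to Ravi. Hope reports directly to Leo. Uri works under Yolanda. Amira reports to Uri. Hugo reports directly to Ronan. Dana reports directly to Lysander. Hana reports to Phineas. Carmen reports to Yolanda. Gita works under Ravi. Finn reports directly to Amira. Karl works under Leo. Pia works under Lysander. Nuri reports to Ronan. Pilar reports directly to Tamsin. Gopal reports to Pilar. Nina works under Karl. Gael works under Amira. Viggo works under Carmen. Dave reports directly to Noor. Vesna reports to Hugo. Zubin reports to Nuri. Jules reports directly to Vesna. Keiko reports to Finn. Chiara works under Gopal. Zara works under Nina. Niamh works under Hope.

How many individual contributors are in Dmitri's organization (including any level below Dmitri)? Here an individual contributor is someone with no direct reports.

13

The people in Dmitri's organization with no one reporting to them are Hana, Pia, Dana, Zubin, Jules, Zara, Niamh, Dave, Gita, Chiara, Viggo, Gael, Keiko. That is 13.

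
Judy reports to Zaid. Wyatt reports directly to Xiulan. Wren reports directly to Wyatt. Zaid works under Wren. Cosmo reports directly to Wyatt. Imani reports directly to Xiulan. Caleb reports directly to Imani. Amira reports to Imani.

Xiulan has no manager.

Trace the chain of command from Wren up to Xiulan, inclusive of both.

Wren -> Wyatt -> Xiulan

Wren reports to Wyatt. Wyatt reports to Xiulan. Xiulan is at the top.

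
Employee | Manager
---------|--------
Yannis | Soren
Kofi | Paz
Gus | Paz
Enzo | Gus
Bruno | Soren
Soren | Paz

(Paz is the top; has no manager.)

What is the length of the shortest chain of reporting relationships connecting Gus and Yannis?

3

Gus is 1 level below Paz, and Yannis is 2 levels below Paz (their lowest common manager). The shortest path runs up from Gus to Paz and back down to Yannis: 1 + 2 = 3 links.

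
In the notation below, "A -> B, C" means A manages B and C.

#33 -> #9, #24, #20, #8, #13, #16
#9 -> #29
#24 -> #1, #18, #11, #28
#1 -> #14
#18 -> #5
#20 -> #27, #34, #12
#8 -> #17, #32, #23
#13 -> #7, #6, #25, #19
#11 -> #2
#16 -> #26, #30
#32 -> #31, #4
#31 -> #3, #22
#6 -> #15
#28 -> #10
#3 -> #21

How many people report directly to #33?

#33 directly manages #9, #24, #20, #8, #13, #16. That is 6 direct reports.

6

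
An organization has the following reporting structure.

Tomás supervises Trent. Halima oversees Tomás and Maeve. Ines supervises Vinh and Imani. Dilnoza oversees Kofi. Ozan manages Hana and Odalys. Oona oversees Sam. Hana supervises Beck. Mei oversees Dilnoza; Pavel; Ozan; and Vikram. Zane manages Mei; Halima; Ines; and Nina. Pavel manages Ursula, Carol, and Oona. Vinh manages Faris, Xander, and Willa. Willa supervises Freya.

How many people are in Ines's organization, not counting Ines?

6

Ines directly manages Vinh, Imani. Under Vinh: Willa, Freya, Xander, Faris (4). Imani has no reports. So Ines's organization is 2 direct reports plus everyone under them: 5 + 1 = 6.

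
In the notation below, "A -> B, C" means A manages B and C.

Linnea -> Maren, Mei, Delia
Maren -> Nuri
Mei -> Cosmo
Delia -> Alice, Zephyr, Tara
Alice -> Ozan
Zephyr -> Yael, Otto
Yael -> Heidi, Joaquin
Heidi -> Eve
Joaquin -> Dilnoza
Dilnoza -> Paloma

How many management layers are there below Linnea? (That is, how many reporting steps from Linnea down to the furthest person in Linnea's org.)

6

The longest chain under Linnea runs Linnea → Delia → Zephyr → Yael → Joaquin → Dilnoza → Paloma, which is 6 levels below Linnea.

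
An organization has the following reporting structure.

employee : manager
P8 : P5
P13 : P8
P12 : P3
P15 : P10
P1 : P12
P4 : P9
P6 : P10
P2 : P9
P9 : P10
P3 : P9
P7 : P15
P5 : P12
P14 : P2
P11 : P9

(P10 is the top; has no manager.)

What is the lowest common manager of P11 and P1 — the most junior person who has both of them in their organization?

P11's chain of managers is P9, P10. P1's chain of managers is P12, P3, P9, P10. The first manager that appears in both chains is P9.

P9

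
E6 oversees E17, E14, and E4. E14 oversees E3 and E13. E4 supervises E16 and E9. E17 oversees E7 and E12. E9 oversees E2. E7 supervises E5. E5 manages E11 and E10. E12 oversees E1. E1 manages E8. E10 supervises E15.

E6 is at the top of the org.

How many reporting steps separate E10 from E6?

4

Chain from E10 up to E6: E10 → E5 → E7 → E17 → E6. That is 4 steps up, so E10 is 4 levels below E6.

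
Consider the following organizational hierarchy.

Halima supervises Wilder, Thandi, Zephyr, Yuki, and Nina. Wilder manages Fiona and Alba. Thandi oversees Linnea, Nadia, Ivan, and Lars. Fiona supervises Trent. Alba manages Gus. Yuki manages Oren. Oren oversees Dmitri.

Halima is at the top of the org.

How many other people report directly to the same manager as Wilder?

Wilder reports to Halima. Halima's other direct reports are Thandi, Zephyr, Yuki, Nina — 4 peers.

4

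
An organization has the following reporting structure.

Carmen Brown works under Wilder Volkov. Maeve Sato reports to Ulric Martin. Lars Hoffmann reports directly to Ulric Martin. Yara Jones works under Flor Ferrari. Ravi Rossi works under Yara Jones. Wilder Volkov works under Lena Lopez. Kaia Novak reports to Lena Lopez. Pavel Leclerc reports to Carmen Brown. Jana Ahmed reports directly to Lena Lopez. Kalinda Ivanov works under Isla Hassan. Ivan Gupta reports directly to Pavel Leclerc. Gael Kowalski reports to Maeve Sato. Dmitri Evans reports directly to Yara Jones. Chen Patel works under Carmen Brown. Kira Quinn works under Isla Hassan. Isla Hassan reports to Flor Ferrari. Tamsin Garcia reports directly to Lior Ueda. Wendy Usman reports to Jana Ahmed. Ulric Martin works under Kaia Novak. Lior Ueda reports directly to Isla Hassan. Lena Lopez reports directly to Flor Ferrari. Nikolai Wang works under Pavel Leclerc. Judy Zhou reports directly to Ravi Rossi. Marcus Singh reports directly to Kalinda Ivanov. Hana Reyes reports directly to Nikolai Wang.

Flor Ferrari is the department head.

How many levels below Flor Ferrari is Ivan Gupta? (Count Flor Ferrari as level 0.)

5

Chain from Ivan Gupta up to Flor Ferrari: Ivan Gupta → Pavel Leclerc → Carmen Brown → Wilder Volkov → Lena Lopez → Flor Ferrari. That is 5 steps up, so Ivan Gupta is 5 levels below Flor Ferrari.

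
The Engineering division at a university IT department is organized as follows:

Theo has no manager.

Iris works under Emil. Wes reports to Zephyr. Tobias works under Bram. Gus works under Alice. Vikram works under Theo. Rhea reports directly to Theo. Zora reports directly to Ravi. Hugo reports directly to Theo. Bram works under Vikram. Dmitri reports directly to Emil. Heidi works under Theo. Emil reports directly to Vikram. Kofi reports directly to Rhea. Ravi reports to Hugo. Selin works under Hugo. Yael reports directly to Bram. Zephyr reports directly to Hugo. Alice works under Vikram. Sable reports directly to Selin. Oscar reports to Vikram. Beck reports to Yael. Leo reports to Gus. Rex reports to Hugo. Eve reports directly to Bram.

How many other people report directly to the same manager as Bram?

3

Bram reports to Vikram. Vikram's other direct reports are Emil, Alice, Oscar — 3 peers.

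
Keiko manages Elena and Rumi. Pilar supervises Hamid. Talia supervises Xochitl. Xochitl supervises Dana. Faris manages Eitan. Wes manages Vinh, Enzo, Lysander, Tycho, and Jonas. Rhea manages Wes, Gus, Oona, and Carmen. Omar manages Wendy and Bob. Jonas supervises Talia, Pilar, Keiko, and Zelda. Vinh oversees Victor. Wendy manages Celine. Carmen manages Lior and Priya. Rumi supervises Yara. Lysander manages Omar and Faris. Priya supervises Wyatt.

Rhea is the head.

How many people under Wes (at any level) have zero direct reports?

11

The people in Wes's organization with no one reporting to them are Tycho, Bob, Celine, Eitan, Enzo, Zelda, Elena, Yara, Hamid, Dana, Victor. That is 11.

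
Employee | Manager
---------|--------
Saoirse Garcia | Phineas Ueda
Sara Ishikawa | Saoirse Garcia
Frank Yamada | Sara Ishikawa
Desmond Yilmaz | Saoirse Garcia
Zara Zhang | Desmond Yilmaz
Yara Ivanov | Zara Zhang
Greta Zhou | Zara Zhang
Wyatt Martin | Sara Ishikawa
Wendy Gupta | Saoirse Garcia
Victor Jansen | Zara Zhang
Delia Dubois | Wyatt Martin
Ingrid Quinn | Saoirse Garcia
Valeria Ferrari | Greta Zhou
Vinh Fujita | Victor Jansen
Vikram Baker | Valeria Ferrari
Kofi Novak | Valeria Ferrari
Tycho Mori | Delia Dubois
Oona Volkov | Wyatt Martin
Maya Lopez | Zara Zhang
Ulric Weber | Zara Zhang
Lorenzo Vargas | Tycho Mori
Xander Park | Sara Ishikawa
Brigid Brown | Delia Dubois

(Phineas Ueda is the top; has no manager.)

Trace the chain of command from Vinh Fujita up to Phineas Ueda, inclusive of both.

Vinh Fujita -> Victor Jansen -> Zara Zhang -> Desmond Yilmaz -> Saoirse Garcia -> Phineas Ueda

Vinh Fujita reports to Victor Jansen. Victor Jansen reports to Zara Zhang. Zara Zhang reports to Desmond Yilmaz. Desmond Yilmaz reports to Saoirse Garcia. Saoirse Garcia reports to Phineas Ueda. Phineas Ueda is at the top.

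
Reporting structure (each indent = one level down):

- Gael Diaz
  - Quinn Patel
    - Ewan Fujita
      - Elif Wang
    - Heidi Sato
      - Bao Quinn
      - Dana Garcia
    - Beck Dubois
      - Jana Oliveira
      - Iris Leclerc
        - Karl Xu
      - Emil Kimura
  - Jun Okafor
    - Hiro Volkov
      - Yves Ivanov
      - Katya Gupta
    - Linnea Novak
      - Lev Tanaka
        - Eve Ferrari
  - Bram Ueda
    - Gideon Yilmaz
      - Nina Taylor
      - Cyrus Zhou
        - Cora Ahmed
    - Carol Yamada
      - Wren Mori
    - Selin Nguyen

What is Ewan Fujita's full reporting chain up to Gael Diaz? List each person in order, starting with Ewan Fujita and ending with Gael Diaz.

Ewan Fujita reports to Quinn Patel. Quinn Patel reports to Gael Diaz. Gael Diaz is at the top.

Ewan Fujita -> Quinn Patel -> Gael Diaz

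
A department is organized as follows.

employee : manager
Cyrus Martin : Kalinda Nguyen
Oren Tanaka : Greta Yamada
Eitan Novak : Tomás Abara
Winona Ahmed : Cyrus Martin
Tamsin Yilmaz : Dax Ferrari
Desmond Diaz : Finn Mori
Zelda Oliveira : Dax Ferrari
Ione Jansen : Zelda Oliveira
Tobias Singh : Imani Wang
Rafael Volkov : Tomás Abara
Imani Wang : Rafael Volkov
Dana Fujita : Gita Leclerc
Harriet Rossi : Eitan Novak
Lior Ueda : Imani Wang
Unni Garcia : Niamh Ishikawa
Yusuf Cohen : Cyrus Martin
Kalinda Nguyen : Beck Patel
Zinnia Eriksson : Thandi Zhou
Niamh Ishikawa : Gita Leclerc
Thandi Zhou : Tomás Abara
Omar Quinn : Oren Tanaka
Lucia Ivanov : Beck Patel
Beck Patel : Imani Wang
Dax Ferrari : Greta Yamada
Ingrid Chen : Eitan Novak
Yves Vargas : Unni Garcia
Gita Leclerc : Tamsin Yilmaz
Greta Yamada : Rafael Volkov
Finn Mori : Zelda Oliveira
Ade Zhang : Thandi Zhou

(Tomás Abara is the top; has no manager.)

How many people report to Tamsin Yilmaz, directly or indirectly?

Tamsin Yilmaz directly manages Gita Leclerc. Under Gita Leclerc: Dana Fujita, Niamh Ishikawa, Unni Garcia, Yves Vargas (4). That's 5 in total.

5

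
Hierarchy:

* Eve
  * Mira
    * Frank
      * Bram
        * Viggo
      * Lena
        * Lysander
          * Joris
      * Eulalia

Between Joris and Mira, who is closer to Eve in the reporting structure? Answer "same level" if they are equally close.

Joris is 5 levels below Eve; Mira is 1. Mira is higher.

Mira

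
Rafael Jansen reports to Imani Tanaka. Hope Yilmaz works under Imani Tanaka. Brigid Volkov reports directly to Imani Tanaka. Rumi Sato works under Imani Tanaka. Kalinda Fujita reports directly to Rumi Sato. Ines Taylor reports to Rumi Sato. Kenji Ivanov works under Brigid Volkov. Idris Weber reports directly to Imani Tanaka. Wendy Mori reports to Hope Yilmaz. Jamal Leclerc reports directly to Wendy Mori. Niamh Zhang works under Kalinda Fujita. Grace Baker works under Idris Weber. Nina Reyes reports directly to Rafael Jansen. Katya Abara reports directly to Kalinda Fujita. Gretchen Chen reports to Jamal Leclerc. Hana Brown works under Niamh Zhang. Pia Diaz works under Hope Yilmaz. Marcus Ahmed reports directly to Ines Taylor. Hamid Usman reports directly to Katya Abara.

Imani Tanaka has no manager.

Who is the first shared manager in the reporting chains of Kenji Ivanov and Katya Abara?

Imani Tanaka

Kenji Ivanov's chain of managers is Brigid Volkov, Imani Tanaka. Katya Abara's chain of managers is Kalinda Fujita, Rumi Sato, Imani Tanaka. The first manager that appears in both chains is Imani Tanaka.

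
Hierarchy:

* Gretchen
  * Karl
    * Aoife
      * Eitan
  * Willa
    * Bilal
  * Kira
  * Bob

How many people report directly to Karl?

1

Karl directly manages Aoife. That is 1 direct report.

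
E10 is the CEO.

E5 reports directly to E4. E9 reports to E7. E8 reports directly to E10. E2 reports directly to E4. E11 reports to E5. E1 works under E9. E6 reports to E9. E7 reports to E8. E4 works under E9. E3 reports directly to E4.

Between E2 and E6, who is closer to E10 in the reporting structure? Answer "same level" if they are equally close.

E6

E2 is 5 levels below E10; E6 is 4. E6 is higher.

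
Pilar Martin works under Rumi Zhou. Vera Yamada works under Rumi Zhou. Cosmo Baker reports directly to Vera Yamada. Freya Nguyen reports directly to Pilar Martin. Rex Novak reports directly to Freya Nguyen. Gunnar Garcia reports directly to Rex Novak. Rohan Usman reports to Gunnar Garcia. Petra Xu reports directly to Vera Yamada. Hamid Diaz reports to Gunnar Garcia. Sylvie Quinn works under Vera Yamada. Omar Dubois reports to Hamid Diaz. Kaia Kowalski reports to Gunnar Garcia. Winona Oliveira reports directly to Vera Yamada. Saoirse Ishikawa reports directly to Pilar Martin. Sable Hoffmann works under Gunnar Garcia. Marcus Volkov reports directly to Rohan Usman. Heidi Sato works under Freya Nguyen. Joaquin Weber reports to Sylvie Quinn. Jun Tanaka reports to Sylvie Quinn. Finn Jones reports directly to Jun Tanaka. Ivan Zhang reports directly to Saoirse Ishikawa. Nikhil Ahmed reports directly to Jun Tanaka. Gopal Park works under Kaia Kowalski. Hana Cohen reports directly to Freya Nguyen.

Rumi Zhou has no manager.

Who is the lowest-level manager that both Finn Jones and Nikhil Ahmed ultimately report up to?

Finn Jones's chain of managers is Jun Tanaka, Sylvie Quinn, Vera Yamada, Rumi Zhou. Nikhil Ahmed's chain of managers is Jun Tanaka, Sylvie Quinn, Vera Yamada, Rumi Zhou. The first manager that appears in both chains is Jun Tanaka.

Jun Tanaka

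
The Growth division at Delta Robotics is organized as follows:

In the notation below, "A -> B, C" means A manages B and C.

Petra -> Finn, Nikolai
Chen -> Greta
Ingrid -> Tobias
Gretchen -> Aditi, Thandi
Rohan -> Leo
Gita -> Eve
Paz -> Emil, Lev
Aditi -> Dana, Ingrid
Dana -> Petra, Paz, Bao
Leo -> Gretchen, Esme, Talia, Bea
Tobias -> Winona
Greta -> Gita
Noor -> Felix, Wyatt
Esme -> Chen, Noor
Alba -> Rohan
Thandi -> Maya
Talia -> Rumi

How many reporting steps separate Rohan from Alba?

Chain from Rohan up to Alba: Rohan → Alba. That is 1 step up, so Rohan is 1 level below Alba.

1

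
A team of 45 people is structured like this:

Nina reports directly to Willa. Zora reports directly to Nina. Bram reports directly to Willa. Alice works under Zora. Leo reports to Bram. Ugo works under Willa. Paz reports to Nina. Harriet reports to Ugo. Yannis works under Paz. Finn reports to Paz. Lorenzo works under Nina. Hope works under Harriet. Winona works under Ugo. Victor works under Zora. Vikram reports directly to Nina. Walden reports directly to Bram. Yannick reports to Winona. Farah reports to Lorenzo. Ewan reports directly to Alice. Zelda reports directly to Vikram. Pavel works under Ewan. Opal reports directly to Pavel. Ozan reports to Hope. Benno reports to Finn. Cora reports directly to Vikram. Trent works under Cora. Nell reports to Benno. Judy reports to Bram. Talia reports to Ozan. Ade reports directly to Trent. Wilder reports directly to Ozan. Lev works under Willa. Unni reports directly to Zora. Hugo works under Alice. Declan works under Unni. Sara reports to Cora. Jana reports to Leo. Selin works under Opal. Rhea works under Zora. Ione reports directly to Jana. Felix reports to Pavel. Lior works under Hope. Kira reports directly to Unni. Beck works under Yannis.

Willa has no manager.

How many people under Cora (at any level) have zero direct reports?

2

The people in Cora's organization with no one reporting to them are Sara, Ade. That is 2.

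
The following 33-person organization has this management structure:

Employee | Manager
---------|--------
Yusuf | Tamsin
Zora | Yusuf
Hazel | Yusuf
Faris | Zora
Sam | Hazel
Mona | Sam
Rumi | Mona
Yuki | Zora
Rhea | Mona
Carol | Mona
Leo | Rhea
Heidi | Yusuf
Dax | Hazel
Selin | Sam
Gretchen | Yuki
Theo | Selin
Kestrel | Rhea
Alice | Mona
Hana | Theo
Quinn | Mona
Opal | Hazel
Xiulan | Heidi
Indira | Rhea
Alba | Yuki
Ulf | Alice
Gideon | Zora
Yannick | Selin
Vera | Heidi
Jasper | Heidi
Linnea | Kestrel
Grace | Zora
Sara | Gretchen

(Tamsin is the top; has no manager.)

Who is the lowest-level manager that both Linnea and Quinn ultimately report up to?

Mona

Linnea's chain of managers is Kestrel, Rhea, Mona, Sam, Hazel, Yusuf, Tamsin. Quinn's chain of managers is Mona, Sam, Hazel, Yusuf, Tamsin. The first manager that appears in both chains is Mona.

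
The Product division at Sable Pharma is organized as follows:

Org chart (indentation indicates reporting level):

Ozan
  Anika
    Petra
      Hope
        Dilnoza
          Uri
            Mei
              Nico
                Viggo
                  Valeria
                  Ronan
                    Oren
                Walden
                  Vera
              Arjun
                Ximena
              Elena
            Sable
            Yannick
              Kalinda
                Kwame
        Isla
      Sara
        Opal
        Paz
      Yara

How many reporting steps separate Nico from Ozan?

Chain from Nico up to Ozan: Nico → Mei → Uri → Dilnoza → Hope → Petra → Anika → Ozan. That is 7 steps up, so Nico is 7 levels below Ozan.

7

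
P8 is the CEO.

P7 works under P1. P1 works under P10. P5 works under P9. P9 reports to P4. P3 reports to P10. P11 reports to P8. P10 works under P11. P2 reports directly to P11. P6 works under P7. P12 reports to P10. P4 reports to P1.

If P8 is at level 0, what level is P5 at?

6

Chain from P5 up to P8: P5 → P9 → P4 → P1 → P10 → P11 → P8. That is 6 steps up, so P5 is 6 levels below P8.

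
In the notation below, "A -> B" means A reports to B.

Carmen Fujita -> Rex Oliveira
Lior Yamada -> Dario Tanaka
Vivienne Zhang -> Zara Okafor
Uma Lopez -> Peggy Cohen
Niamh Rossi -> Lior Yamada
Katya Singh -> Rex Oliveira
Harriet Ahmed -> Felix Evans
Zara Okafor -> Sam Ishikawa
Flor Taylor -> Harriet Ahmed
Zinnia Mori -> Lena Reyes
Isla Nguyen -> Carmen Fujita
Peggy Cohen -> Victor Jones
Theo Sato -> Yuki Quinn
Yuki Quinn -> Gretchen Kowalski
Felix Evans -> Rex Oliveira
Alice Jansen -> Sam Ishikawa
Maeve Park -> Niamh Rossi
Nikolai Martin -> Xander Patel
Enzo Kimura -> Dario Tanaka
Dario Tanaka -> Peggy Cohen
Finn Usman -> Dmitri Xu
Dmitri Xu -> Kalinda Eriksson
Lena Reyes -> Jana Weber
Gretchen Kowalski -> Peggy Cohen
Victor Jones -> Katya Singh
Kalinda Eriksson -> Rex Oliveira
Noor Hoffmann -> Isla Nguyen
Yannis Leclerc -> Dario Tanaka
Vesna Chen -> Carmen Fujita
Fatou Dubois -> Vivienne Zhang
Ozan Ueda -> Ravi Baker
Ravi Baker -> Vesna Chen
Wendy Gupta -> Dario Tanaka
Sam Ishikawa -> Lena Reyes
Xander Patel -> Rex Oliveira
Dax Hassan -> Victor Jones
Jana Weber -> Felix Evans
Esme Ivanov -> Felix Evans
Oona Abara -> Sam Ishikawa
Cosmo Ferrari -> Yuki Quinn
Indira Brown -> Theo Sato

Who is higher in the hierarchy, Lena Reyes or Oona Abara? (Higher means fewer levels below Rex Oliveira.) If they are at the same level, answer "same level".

Lena Reyes

Lena Reyes is 3 levels below Rex Oliveira; Oona Abara is 5. Lena Reyes is higher.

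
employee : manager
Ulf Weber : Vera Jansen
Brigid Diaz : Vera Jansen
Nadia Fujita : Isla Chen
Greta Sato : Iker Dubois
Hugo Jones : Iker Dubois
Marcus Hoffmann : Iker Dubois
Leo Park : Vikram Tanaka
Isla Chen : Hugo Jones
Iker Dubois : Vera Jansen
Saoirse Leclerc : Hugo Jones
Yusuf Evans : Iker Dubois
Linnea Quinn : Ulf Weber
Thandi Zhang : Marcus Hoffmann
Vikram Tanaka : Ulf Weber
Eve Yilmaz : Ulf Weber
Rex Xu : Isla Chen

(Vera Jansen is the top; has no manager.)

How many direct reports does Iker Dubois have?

Iker Dubois directly manages Marcus Hoffmann, Yusuf Evans, Hugo Jones, Greta Sato. That is 4 direct reports.

4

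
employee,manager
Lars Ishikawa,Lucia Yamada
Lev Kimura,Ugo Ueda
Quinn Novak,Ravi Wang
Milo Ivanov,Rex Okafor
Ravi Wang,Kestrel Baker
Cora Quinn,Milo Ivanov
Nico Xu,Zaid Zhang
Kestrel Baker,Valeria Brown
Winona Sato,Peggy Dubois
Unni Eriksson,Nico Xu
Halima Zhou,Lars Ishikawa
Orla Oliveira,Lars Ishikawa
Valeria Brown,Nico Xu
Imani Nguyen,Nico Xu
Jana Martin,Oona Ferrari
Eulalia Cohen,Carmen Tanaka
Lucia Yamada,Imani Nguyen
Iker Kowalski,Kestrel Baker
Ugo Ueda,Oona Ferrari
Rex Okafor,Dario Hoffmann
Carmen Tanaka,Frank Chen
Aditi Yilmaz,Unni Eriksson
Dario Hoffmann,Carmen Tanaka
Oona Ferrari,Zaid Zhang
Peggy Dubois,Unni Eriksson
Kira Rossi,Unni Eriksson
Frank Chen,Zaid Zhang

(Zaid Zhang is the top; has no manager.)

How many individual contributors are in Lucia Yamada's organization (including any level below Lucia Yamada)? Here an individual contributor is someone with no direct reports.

The people in Lucia Yamada's organization with no one reporting to them are Halima Zhou, Orla Oliveira. That is 2.

2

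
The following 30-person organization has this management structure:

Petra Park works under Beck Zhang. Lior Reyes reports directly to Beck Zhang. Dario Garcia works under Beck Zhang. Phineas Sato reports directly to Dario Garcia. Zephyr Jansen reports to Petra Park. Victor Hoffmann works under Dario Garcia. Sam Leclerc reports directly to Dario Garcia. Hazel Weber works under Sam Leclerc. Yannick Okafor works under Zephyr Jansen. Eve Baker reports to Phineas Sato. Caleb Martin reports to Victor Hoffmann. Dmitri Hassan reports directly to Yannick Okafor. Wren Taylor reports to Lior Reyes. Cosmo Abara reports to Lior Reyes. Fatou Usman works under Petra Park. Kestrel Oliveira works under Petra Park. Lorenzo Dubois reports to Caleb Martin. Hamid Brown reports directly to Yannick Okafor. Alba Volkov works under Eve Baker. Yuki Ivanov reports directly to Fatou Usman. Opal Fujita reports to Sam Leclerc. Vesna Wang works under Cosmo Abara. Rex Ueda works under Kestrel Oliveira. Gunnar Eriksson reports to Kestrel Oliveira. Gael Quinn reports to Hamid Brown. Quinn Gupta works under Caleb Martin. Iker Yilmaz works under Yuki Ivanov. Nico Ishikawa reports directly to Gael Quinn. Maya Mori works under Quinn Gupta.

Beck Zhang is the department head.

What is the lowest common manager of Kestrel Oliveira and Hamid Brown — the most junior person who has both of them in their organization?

Kestrel Oliveira's chain of managers is Petra Park, Beck Zhang. Hamid Brown's chain of managers is Yannick Okafor, Zephyr Jansen, Petra Park, Beck Zhang. The first manager that appears in both chains is Petra Park.

Petra Park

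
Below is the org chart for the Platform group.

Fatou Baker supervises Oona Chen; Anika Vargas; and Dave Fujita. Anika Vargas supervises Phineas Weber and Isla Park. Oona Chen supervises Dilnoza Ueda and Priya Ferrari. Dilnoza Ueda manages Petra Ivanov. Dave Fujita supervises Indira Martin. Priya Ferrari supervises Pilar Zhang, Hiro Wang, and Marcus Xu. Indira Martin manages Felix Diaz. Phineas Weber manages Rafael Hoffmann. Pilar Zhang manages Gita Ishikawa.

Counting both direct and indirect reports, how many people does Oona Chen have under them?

Oona Chen directly manages Dilnoza Ueda, Priya Ferrari. Under Dilnoza Ueda: Petra Ivanov (1). Under Priya Ferrari: Marcus Xu, Hiro Wang, Pilar Zhang, Gita Ishikawa (4). So Oona Chen's organization is 2 direct reports plus everyone under them: 2 + 5 = 7.

7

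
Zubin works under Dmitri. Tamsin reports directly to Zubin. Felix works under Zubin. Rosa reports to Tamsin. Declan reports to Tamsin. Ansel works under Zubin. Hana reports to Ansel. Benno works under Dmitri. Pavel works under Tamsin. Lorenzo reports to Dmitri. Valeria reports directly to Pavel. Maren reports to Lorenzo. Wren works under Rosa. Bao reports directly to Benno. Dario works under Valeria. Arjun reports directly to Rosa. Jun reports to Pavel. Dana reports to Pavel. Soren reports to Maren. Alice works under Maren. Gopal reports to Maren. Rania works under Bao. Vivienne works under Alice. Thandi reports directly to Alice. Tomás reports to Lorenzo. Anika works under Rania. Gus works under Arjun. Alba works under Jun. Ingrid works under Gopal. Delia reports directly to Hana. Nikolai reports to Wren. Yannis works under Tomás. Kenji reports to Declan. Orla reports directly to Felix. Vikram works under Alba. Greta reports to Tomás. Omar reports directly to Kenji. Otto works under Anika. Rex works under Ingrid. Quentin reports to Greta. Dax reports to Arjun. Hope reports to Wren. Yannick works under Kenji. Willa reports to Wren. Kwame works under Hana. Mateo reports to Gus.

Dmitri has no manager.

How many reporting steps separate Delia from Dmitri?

Chain from Delia up to Dmitri: Delia → Hana → Ansel → Zubin → Dmitri. That is 4 steps up, so Delia is 4 levels below Dmitri.

4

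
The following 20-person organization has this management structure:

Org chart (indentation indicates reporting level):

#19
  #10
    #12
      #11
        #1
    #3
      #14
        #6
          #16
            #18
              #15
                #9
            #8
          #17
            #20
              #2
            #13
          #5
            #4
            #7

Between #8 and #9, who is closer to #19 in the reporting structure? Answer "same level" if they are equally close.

#8

#8 is 6 levels below #19; #9 is 8. #8 is higher.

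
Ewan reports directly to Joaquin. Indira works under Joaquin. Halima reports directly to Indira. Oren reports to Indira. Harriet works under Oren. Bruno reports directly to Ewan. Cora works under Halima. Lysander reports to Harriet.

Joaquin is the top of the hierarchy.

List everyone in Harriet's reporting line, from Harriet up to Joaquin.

Harriet -> Oren -> Indira -> Joaquin

Harriet reports to Oren. Oren reports to Indira. Indira reports to Joaquin. Joaquin is at the top.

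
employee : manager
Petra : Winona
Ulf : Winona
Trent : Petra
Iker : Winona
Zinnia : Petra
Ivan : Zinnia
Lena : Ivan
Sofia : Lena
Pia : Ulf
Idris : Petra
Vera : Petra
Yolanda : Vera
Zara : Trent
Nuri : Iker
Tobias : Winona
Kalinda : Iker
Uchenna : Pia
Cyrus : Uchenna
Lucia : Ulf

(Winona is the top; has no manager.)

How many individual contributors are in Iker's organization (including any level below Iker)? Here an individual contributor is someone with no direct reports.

The people in Iker's organization with no one reporting to them are Kalinda, Nuri. That is 2.

2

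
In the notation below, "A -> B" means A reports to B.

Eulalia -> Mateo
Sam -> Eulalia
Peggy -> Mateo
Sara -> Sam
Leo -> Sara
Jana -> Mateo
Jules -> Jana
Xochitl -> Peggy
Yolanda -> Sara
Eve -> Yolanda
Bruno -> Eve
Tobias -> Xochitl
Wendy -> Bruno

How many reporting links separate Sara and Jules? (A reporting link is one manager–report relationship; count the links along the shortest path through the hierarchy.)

Sara is 3 levels below Mateo, and Jules is 2 levels below Mateo (their lowest common manager). The shortest path runs up from Sara to Mateo and back down to Jules: 3 + 2 = 5 links.

5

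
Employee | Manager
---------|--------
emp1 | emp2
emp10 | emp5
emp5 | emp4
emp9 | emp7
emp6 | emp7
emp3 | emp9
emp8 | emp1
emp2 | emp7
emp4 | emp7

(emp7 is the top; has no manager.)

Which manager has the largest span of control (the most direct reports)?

Direct-report counts: emp7 has 4; emp9 has 1; emp4 has 1; emp5 has 1; emp2 has 1; emp1 has 1. The largest is 4, held by emp7.

emp7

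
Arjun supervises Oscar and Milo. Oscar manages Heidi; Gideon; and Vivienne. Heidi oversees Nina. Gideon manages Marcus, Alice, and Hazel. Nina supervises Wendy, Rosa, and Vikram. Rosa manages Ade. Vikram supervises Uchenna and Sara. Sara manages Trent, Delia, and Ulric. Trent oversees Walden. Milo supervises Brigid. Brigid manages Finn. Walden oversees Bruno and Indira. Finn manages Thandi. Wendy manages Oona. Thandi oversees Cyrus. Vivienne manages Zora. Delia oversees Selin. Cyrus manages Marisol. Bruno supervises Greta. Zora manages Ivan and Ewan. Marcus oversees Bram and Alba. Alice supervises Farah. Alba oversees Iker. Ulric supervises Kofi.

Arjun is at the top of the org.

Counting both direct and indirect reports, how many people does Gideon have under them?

Gideon directly manages Marcus, Alice, Hazel. Under Marcus: Alba, Iker, Bram (3). Under Alice: Farah (1). Hazel has no reports. So Gideon's organization is 3 direct reports plus everyone under them: 4 + 2 + 1 = 7.

7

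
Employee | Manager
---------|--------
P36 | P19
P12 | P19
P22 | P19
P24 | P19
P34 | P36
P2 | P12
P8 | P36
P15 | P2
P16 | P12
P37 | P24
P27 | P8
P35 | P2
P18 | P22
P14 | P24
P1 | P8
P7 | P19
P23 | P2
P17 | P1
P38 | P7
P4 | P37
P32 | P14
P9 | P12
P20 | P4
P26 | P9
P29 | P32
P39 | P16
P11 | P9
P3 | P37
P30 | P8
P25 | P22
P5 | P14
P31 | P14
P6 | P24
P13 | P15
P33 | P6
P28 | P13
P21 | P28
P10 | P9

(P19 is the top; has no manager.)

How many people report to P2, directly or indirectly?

P2 directly manages P15, P35, P23. Under P15: P13, P28, P21 (3). P35 has no reports. P23 has no reports. So P2's organization is 3 direct reports plus everyone under them: 4 + 1 + 1 = 6.

6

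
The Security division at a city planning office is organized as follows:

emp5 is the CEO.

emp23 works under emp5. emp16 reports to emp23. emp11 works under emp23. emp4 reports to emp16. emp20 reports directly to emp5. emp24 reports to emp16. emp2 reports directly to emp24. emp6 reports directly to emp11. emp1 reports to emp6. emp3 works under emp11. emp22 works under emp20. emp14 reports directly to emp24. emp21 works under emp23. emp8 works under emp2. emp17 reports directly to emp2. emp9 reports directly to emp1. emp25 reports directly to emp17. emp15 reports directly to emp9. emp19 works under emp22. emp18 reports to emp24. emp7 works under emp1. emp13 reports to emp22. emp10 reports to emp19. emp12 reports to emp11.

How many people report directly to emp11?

emp11 directly manages emp6, emp3, emp12. That is 3 direct reports.

3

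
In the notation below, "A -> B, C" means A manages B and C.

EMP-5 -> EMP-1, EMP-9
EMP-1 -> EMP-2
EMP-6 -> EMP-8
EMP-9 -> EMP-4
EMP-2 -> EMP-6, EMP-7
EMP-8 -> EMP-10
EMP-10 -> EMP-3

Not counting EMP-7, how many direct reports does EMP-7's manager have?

EMP-7 reports to EMP-2. EMP-2's other direct reports are EMP-6 — 1 peer.

1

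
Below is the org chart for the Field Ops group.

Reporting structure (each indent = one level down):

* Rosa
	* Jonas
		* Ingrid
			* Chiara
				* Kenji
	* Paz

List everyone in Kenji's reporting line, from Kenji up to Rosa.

Kenji reports to Chiara. Chiara reports to Ingrid. Ingrid reports to Jonas. Jonas reports to Rosa. Rosa is at the top.

Kenji -> Chiara -> Ingrid -> Jonas -> Rosa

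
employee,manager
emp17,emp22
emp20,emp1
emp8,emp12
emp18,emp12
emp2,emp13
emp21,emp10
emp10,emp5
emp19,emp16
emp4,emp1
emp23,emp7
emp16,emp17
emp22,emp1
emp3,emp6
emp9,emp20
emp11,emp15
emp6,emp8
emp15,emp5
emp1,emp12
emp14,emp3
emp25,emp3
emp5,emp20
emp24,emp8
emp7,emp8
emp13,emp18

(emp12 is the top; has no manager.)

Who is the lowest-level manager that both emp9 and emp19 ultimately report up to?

emp9's chain of managers is emp20, emp1, emp12. emp19's chain of managers is emp16, emp17, emp22, emp1, emp12. The first manager that appears in both chains is emp1.

emp1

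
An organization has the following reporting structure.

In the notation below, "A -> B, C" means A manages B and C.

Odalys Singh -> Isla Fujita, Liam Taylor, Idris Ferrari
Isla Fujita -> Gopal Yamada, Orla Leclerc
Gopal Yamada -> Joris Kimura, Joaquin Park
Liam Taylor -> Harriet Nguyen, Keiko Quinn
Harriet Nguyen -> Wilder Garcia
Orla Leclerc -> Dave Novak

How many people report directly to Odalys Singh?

Odalys Singh directly manages Isla Fujita, Liam Taylor, Idris Ferrari. That is 3 direct reports.

3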